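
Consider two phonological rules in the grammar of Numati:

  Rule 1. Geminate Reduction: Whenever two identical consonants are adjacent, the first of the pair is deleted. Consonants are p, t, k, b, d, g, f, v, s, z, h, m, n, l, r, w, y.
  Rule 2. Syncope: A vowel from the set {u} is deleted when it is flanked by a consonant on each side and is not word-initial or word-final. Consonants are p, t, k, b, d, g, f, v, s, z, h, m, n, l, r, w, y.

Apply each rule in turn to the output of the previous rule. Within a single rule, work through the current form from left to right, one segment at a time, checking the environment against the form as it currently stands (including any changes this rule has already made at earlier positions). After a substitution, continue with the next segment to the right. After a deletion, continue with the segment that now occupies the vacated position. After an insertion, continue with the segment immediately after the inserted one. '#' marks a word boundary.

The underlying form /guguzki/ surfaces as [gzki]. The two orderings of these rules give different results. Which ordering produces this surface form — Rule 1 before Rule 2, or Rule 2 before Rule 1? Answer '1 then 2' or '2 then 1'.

Order 1 then 2:
  1 Geminate Reduction: no change — [guguzki]
  2 Syncope: [guguzki] → [ggzki]
  result: [ggzki]
Order 2 then 1:
  2 Syncope: [guguzki] → [ggzki]
  1 Geminate Reduction: [ggzki] → [gzki]
  result: [gzki]

2 then 1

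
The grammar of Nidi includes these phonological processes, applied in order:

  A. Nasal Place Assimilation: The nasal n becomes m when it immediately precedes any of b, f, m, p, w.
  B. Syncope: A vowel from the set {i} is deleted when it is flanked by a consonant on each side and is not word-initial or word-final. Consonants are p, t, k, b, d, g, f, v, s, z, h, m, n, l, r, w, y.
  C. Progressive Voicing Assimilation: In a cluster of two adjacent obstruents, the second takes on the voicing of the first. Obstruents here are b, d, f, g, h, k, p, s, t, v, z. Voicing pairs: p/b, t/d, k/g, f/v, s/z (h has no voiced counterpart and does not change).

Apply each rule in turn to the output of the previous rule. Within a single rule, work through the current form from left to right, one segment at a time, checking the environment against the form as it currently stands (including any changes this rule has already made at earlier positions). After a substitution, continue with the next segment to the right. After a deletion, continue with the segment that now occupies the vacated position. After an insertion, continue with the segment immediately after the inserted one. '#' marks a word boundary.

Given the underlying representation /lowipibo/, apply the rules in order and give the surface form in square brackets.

A Nasal Place Assimilation: no change — [lowipibo]
B Syncope: [lowipibo] → [lowpbo]
C Progressive Voicing Assimilation: [lowpbo] → [lowppo]

[lowppo]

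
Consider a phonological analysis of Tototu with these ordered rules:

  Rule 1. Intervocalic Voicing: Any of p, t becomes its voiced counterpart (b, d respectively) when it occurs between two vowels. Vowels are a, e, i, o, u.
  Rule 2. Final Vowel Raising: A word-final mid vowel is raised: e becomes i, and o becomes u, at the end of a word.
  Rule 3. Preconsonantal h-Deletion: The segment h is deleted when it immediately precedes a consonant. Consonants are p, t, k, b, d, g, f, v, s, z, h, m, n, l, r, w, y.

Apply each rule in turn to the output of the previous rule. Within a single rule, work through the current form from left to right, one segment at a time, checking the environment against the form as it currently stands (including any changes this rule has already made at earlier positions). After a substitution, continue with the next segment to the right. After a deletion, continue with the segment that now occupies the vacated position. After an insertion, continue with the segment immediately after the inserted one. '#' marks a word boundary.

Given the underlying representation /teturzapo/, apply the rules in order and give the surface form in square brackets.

Rule 1 Intervocalic Voicing: [teturzapo] → [tedurzabo]
Rule 2 Final Vowel Raising: [tedurzabo] → [tedurzabu]
Rule 3 Preconsonantal h-Deletion: no change — [tedurzabu]

[tedurzabu]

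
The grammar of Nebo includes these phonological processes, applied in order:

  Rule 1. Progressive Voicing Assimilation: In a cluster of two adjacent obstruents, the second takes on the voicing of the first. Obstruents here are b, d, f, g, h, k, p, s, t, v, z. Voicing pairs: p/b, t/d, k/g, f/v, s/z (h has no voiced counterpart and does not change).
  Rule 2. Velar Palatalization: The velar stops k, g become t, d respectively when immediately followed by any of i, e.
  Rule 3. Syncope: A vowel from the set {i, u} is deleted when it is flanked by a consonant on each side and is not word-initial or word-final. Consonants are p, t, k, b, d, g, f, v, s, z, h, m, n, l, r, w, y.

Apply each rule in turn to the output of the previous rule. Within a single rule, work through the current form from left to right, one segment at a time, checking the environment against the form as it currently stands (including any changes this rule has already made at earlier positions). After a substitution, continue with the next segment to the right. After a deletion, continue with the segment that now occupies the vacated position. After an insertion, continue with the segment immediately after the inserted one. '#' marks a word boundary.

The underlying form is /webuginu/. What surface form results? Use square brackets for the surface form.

[webdnu]

Rule 1 Progressive Voicing Assimilation: no change — [webuginu]
Rule 2 Velar Palatalization: [webuginu] → [webudinu]
Rule 3 Syncope: [webudinu] → [webdnu]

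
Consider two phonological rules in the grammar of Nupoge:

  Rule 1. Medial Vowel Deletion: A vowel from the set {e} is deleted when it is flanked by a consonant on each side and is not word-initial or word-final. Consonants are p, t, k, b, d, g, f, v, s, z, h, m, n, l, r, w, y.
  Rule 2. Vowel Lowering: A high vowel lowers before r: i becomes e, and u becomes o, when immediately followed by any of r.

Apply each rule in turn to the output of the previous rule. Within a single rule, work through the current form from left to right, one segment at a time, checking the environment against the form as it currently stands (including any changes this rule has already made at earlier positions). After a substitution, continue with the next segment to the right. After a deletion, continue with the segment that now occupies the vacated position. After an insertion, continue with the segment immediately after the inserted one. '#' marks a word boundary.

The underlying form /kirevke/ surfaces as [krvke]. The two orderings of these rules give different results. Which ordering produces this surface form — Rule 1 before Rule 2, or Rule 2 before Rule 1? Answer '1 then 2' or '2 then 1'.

2 then 1

Order 1 then 2:
  1 Medial Vowel Deletion: [kirevke] → [kirvke]
  2 Vowel Lowering: [kirvke] → [kervke]
  result: [kervke]
Order 2 then 1:
  2 Vowel Lowering: [kirevke] → [kerevke]
  1 Medial Vowel Deletion: [kerevke] → [krvke]
  result: [krvke]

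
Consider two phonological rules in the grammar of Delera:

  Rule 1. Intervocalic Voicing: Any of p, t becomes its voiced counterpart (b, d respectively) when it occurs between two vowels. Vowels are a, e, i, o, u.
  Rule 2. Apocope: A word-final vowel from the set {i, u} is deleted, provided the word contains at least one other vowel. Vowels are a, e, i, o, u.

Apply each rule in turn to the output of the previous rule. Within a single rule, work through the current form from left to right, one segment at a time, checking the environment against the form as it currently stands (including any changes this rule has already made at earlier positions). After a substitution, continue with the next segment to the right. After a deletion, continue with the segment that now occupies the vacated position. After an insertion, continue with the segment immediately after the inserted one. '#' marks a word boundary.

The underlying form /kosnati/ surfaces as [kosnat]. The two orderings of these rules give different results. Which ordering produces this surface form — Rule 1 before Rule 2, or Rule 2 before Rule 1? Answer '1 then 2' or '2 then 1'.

Order 1 then 2:
  1 Intervocalic Voicing: [kosnati] → [kosnadi]
  2 Apocope: [kosnadi] → [kosnad]
  result: [kosnad]
Order 2 then 1:
  2 Apocope: [kosnati] → [kosnat]
  1 Intervocalic Voicing: no change — [kosnat]
  result: [kosnat]

2 then 1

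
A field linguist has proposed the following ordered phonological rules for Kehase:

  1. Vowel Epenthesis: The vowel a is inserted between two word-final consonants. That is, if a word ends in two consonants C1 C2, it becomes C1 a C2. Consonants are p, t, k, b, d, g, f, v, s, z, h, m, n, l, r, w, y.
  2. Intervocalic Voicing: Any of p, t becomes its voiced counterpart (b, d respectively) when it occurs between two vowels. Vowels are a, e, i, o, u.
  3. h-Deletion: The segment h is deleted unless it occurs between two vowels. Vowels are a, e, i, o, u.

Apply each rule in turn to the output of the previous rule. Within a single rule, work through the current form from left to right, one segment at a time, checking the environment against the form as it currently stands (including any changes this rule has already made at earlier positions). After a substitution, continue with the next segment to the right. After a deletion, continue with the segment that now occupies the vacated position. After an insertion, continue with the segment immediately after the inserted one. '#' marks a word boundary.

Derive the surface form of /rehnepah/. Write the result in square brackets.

1 Vowel Epenthesis: no change — [rehnepah]
2 Intervocalic Voicing: [rehnepah] → [rehnebah]
3 h-Deletion: [rehnebah] → [reneba]

[reneba]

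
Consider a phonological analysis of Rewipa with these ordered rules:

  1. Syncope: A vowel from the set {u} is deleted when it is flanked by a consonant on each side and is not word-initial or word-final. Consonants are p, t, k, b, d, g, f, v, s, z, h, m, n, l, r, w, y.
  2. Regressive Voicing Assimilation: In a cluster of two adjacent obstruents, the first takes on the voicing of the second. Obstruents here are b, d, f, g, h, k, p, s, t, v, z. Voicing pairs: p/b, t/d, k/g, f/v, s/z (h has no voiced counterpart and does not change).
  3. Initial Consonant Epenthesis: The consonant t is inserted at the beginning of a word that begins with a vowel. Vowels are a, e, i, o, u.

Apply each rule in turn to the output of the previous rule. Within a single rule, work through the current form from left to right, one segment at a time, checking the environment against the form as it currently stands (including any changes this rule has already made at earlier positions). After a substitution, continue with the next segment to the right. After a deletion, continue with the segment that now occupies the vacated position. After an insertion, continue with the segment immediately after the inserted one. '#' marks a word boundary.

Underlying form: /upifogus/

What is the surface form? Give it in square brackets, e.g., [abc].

[tupifoks]

1 Syncope: [upifogus] → [upifogs]
2 Regressive Voicing Assimilation: [upifogs] → [upifoks]
3 Initial Consonant Epenthesis: [upifoks] → [tupifoks]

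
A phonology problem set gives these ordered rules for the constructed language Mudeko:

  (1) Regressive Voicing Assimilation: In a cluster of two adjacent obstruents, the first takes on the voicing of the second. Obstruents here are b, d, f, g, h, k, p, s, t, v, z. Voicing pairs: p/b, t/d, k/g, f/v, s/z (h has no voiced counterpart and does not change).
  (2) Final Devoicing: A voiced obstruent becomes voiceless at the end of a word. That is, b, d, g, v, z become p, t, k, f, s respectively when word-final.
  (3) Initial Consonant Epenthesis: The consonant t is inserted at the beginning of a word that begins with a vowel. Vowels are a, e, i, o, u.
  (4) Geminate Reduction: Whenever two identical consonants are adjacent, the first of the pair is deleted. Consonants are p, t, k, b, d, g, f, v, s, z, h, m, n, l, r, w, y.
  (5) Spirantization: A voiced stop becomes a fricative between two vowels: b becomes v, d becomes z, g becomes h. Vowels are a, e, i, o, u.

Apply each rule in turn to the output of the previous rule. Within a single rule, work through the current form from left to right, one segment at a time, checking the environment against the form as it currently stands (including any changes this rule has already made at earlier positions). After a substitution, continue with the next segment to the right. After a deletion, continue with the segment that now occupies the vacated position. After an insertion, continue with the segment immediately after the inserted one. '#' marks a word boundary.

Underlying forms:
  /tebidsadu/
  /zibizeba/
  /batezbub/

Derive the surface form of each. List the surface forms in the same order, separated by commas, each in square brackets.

[tevitsazu], [zivizeva], [batezbup]

/tebidsadu/:
  (1) Regressive Voicing Assimilation: [tebidsadu] → [tebitsadu]
  (2) Final Devoicing: no change — [tebitsadu]
  (3) Initial Consonant Epenthesis: no change — [tebitsadu]
  (4) Geminate Reduction: no change — [tebitsadu]
  (5) Spirantization: [tebitsadu] → [tevitsazu]
/zibizeba/:
  (1) Regressive Voicing Assimilation: no change — [zibizeba]
  (2) Final Devoicing: no change — [zibizeba]
  (3) Initial Consonant Epenthesis: no change — [zibizeba]
  (4) Geminate Reduction: no change — [zibizeba]
  (5) Spirantization: [zibizeba] → [zivizeva]
/batezbub/:
  (1) Regressive Voicing Assimilation: no change — [batezbub]
  (2) Final Devoicing: [batezbub] → [batezbup]
  (3) Initial Consonant Epenthesis: no change — [batezbup]
  (4) Geminate Reduction: no change — [batezbup]
  (5) Spirantization: no change — [batezbup]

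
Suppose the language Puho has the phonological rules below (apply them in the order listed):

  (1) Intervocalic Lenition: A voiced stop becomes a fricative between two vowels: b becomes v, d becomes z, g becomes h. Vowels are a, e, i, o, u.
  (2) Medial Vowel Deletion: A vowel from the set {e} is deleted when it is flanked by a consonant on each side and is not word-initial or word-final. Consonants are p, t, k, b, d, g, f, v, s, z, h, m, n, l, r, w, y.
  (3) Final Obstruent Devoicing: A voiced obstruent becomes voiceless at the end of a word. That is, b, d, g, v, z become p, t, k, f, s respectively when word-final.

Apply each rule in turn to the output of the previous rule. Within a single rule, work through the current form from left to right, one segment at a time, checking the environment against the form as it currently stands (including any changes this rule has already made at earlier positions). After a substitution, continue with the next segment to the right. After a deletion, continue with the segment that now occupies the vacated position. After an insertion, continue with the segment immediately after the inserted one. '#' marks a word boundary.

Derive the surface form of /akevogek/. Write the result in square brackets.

(1) Intervocalic Lenition: [akevogek] → [akevohek]
(2) Medial Vowel Deletion: [akevohek] → [akvohk]
(3) Final Obstruent Devoicing: no change — [akvohk]

[akvohk]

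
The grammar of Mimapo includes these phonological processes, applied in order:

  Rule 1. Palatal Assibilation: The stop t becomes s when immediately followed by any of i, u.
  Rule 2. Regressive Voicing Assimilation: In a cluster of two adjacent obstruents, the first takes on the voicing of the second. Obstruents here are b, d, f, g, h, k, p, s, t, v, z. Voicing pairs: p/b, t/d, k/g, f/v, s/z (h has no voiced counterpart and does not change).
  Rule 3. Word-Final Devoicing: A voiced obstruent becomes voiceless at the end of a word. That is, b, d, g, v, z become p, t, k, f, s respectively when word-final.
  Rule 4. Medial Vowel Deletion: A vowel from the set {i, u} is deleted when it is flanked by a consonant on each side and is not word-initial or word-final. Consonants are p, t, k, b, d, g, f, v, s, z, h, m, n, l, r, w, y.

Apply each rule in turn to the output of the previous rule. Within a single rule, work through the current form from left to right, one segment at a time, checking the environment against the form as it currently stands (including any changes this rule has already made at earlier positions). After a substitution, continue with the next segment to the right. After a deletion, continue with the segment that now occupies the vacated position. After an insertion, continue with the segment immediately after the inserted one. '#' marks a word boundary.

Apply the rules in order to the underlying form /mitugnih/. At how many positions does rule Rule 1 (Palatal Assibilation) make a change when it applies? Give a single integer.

Rule 1 Palatal Assibilation: [mitugnih] → [misugnih]
Rule 2 Regressive Voicing Assimilation: no change — [misugnih]
Rule 3 Word-Final Devoicing: no change — [misugnih]
Rule 4 Medial Vowel Deletion: [misugnih] → [msgnh]
Rule Rule 1 changed 1 position(s).

1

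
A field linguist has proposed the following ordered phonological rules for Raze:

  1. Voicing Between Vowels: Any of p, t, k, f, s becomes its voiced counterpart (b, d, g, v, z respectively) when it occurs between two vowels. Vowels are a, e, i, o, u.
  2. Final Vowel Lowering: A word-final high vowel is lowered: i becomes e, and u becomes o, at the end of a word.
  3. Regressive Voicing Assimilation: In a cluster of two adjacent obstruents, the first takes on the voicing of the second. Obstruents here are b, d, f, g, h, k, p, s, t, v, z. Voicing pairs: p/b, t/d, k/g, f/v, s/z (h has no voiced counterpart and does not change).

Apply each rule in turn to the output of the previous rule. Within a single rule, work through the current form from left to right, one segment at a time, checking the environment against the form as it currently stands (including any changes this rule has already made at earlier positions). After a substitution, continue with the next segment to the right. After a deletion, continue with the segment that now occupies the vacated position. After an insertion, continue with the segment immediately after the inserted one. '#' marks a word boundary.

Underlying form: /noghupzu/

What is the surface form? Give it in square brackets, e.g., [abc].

1 Voicing Between Vowels: no change — [noghupzu]
2 Final Vowel Lowering: [noghupzu] → [noghupzo]
3 Regressive Voicing Assimilation: [noghupzo] → [nokhubzo]

[nokhubzo]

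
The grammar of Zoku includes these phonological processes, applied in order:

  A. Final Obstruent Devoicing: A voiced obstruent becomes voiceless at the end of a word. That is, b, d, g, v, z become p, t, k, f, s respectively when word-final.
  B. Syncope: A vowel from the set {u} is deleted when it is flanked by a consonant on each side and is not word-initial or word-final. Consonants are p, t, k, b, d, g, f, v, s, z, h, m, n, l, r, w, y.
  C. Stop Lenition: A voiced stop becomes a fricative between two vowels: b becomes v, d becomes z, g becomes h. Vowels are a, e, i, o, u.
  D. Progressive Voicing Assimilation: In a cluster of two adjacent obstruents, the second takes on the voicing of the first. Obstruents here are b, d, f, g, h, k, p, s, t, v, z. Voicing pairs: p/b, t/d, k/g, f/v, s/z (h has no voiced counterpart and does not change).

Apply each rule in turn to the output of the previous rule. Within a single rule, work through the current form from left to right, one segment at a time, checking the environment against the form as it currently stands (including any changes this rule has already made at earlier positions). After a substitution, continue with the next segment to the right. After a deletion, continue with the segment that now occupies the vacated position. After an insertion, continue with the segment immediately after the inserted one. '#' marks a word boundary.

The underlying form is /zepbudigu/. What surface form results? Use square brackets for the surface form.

A Final Obstruent Devoicing: no change — [zepbudigu]
B Syncope: [zepbudigu] → [zepbdigu]
C Stop Lenition: [zepbdigu] → [zepbdihu]
D Progressive Voicing Assimilation: [zepbdihu] → [zepptihu]

[zepptihu]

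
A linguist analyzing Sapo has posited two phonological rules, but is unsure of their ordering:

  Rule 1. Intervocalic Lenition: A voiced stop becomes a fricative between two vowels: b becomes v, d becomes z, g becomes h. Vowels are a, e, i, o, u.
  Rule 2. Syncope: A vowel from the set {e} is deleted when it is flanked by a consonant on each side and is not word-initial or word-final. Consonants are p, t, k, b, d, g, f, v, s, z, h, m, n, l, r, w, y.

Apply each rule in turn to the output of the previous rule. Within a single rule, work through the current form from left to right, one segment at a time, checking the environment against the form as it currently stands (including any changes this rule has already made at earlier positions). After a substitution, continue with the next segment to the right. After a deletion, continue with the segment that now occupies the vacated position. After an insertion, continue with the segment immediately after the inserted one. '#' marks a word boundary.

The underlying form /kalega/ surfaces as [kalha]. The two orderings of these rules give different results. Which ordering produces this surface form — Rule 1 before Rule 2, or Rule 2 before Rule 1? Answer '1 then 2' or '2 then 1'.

Order 1 then 2:
  1 Intervocalic Lenition: [kalega] → [kaleha]
  2 Syncope: [kaleha] → [kalha]
  result: [kalha]
Order 2 then 1:
  2 Syncope: [kalega] → [kalga]
  1 Intervocalic Lenition: no change — [kalga]
  result: [kalga]

1 then 2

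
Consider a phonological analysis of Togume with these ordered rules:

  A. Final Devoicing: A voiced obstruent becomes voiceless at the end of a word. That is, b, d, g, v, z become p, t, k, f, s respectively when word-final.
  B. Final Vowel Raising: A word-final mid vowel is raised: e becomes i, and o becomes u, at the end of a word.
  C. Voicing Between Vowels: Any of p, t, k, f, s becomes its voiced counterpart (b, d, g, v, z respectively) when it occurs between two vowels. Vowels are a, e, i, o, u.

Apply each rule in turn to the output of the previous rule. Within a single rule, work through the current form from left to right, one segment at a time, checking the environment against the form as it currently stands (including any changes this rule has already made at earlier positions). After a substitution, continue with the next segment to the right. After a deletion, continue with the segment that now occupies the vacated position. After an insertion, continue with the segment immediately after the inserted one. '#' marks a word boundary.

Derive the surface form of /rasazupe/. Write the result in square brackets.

[razazubi]

A Final Devoicing: no change — [rasazupe]
B Final Vowel Raising: [rasazupe] → [rasazupi]
C Voicing Between Vowels: [rasazupi] → [razazubi]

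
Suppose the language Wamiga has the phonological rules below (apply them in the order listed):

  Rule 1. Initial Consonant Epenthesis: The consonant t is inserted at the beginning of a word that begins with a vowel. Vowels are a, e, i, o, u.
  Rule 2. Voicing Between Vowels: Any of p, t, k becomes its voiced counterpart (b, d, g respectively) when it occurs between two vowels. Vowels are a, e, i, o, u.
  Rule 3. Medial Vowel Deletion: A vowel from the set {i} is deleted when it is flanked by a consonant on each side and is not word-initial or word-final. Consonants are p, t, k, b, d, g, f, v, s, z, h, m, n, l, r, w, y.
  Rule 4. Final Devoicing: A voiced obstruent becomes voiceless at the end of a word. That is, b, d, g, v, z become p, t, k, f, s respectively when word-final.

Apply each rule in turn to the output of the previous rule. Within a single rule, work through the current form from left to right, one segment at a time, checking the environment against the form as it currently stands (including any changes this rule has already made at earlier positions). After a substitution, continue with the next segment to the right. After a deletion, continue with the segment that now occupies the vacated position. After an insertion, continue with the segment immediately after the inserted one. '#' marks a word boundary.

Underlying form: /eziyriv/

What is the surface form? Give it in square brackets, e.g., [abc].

Rule 1 Initial Consonant Epenthesis: [eziyriv] → [teziyriv]
Rule 2 Voicing Between Vowels: no change — [teziyriv]
Rule 3 Medial Vowel Deletion: [teziyriv] → [tezyrv]
Rule 4 Final Devoicing: [tezyrv] → [tezyrf]

[tezyrf]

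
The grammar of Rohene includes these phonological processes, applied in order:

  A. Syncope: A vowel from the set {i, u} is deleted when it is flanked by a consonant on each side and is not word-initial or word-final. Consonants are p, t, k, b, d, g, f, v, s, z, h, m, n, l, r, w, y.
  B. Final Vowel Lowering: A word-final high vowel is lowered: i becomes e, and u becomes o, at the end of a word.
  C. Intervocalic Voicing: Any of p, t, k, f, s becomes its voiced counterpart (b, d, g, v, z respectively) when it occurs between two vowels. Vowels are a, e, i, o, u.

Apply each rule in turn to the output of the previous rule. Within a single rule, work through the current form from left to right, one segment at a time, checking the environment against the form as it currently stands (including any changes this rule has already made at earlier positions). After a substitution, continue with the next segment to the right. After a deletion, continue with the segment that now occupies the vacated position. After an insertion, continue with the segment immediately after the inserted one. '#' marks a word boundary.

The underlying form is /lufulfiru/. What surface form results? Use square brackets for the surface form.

[lflfro]

A Syncope: [lufulfiru] → [lflfru]
B Final Vowel Lowering: [lflfru] → [lflfro]
C Intervocalic Voicing: no change — [lflfro]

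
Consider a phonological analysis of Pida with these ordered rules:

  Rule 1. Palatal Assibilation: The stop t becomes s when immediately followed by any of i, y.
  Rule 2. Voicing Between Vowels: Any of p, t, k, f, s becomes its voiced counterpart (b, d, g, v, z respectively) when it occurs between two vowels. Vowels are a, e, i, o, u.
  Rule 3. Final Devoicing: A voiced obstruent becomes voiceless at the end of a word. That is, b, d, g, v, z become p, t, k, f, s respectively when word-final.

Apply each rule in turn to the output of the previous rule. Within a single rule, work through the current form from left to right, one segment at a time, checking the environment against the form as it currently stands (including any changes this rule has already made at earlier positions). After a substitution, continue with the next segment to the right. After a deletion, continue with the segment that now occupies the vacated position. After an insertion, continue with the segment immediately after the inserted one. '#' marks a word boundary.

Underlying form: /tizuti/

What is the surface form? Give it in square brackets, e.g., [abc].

Rule 1 Palatal Assibilation: [tizuti] → [sizusi]
Rule 2 Voicing Between Vowels: [sizusi] → [sizuzi]
Rule 3 Final Devoicing: no change — [sizuzi]

[sizuzi]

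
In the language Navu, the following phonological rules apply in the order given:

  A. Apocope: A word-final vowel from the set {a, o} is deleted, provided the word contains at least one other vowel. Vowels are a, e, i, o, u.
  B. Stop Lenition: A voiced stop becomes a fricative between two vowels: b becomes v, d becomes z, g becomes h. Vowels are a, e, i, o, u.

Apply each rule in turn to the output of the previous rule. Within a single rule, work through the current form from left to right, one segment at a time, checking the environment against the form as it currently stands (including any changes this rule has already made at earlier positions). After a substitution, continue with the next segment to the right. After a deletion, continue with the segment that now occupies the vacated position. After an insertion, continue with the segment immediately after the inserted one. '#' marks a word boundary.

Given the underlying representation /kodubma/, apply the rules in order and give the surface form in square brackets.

[kozubm]

A Apocope: [kodubma] → [kodubm]
B Stop Lenition: [kodubm] → [kozubm]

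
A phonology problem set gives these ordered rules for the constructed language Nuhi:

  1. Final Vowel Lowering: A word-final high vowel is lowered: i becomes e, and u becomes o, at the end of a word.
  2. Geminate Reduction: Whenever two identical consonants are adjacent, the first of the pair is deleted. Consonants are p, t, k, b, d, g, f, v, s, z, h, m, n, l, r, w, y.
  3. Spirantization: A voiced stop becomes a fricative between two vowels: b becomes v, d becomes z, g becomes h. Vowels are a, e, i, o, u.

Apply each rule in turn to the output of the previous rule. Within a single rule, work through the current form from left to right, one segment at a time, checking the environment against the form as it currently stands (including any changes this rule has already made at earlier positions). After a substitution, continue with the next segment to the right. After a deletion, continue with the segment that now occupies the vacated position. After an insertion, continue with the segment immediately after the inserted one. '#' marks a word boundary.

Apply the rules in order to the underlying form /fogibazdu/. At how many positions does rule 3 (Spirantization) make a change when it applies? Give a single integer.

2

1 Final Vowel Lowering: [fogibazdu] → [fogibazdo]
2 Geminate Reduction: no change — [fogibazdo]
3 Spirantization: [fogibazdo] → [fohivazdo]
Rule 3 changed 2 position(s).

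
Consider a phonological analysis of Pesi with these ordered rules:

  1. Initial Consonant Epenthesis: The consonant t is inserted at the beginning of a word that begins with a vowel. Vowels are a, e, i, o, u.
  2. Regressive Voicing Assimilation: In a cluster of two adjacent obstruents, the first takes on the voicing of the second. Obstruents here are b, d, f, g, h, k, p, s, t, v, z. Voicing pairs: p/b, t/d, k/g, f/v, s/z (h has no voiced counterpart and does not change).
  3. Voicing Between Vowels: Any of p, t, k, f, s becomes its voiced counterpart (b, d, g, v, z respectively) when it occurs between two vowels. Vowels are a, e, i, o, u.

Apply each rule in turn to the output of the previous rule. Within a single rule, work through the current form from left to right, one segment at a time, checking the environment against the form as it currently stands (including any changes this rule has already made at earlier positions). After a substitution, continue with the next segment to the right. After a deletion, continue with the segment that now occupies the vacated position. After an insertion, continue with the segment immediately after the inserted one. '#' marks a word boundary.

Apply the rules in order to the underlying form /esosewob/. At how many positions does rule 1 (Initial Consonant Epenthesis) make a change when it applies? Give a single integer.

1

1 Initial Consonant Epenthesis: [esosewob] → [tesosewob]
2 Regressive Voicing Assimilation: no change — [tesosewob]
3 Voicing Between Vowels: [tesosewob] → [tezozewob]
Rule 1 changed 1 position(s).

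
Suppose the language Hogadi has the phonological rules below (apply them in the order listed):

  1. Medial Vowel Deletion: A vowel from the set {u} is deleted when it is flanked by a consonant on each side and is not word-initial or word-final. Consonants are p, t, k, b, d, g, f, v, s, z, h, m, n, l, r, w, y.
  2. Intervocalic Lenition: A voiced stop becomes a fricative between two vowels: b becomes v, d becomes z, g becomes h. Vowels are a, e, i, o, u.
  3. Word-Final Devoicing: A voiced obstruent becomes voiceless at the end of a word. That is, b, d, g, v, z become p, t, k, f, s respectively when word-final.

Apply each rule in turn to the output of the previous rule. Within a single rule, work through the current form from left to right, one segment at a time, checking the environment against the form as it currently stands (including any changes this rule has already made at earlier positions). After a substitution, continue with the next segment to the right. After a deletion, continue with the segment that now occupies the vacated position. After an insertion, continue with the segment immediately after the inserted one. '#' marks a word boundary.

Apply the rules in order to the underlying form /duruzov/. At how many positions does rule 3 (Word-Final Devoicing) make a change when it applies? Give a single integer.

1 Medial Vowel Deletion: [duruzov] → [drzov]
2 Intervocalic Lenition: no change — [drzov]
3 Word-Final Devoicing: [drzov] → [drzof]
Rule 3 changed 1 position(s).

1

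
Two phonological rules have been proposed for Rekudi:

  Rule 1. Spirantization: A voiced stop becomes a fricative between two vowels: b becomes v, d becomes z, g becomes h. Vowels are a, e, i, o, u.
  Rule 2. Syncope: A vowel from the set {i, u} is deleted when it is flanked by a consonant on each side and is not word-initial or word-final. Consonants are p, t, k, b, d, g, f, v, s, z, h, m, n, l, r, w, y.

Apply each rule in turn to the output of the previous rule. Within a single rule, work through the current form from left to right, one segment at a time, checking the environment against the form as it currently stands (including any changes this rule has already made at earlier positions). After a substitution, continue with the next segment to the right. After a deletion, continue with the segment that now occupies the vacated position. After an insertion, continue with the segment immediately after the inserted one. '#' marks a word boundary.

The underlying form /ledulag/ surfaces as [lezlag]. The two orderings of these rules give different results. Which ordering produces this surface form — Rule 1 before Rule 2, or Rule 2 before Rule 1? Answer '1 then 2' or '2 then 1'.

1 then 2

Order 1 then 2:
  1 Spirantization: [ledulag] → [lezulag]
  2 Syncope: [lezulag] → [lezlag]
  result: [lezlag]
Order 2 then 1:
  2 Syncope: [ledulag] → [ledlag]
  1 Spirantization: no change — [ledlag]
  result: [ledlag]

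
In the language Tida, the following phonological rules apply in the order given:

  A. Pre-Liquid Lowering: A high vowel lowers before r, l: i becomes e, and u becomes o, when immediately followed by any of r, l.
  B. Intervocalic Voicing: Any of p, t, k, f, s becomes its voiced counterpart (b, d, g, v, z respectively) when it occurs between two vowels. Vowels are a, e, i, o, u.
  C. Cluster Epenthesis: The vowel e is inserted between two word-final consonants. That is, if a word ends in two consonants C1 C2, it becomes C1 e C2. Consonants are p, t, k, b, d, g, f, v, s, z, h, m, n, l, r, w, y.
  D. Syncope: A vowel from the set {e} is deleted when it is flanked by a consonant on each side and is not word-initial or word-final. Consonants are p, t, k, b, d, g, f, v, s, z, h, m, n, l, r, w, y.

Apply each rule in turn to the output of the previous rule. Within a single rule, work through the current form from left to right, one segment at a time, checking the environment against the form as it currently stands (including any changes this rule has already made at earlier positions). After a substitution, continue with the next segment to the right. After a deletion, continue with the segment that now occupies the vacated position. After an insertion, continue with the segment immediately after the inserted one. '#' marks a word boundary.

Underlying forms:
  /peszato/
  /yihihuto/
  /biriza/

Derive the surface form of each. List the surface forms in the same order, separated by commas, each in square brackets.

/peszato/:
  A Pre-Liquid Lowering: no change — [peszato]
  B Intervocalic Voicing: [peszato] → [peszado]
  C Cluster Epenthesis: no change — [peszado]
  D Syncope: [peszado] → [pszado]
/yihihuto/:
  A Pre-Liquid Lowering: no change — [yihihuto]
  B Intervocalic Voicing: [yihihuto] → [yihihudo]
  C Cluster Epenthesis: no change — [yihihudo]
  D Syncope: no change — [yihihudo]
/biriza/:
  A Pre-Liquid Lowering: [biriza] → [beriza]
  B Intervocalic Voicing: no change — [beriza]
  C Cluster Epenthesis: no change — [beriza]
  D Syncope: [beriza] → [briza]

[pszado], [yihihudo], [briza]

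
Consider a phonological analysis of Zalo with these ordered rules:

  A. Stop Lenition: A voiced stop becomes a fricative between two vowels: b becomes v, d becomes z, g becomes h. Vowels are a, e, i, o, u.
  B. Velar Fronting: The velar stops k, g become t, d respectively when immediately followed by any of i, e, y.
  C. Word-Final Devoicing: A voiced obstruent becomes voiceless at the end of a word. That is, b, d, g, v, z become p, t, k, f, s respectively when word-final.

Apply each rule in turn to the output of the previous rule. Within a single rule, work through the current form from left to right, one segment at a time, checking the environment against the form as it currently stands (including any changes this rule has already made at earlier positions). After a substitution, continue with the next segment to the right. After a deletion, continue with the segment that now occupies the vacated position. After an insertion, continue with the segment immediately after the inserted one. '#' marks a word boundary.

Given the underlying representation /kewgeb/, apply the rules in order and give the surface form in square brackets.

A Stop Lenition: no change — [kewgeb]
B Velar Fronting: [kewgeb] → [tewdeb]
C Word-Final Devoicing: [tewdeb] → [tewdep]

[tewdep]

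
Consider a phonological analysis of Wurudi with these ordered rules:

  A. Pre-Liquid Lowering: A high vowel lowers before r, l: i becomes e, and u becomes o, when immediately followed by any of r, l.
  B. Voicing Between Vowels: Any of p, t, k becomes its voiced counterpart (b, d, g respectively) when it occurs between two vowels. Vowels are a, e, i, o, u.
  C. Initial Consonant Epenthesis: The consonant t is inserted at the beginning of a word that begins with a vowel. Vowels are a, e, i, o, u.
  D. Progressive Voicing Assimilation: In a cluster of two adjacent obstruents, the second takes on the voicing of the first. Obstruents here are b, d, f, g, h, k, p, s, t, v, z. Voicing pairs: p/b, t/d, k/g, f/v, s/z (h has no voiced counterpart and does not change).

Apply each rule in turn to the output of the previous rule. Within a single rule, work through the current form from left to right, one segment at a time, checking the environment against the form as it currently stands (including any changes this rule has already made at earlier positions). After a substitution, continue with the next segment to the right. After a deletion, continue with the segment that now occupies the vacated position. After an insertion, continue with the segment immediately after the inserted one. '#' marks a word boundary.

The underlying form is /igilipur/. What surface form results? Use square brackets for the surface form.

[tigelibor]

A Pre-Liquid Lowering: [igilipur] → [igelipor]
B Voicing Between Vowels: [igelipor] → [igelibor]
C Initial Consonant Epenthesis: [igelibor] → [tigelibor]
D Progressive Voicing Assimilation: no change — [tigelibor]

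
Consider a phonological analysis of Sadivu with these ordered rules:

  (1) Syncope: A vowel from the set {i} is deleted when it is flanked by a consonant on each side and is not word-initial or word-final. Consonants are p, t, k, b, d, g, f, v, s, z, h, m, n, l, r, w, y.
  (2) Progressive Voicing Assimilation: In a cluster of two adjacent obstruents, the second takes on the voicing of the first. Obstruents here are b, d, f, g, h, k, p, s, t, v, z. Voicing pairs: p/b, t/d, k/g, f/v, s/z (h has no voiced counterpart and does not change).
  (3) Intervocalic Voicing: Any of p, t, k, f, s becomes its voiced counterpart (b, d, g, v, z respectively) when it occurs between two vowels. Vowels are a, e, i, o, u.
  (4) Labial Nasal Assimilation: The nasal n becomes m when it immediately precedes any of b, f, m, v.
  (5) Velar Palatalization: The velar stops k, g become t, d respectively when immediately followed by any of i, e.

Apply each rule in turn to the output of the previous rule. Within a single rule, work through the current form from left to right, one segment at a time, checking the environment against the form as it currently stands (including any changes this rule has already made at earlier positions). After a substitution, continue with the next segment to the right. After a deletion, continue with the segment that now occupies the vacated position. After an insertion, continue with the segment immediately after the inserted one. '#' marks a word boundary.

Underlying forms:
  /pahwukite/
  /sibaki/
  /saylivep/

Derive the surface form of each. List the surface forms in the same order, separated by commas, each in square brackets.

[pahwukte], [spadi], [saylvep]

/pahwukite/:
  (1) Syncope: [pahwukite] → [pahwukte]
  (2) Progressive Voicing Assimilation: no change — [pahwukte]
  (3) Intervocalic Voicing: no change — [pahwukte]
  (4) Labial Nasal Assimilation: no change — [pahwukte]
  (5) Velar Palatalization: no change — [pahwukte]
/sibaki/:
  (1) Syncope: [sibaki] → [sbaki]
  (2) Progressive Voicing Assimilation: [sbaki] → [spaki]
  (3) Intervocalic Voicing: [spaki] → [spagi]
  (4) Labial Nasal Assimilation: no change — [spagi]
  (5) Velar Palatalization: [spagi] → [spadi]
/saylivep/:
  (1) Syncope: [saylivep] → [saylvep]
  (2) Progressive Voicing Assimilation: no change — [saylvep]
  (3) Intervocalic Voicing: no change — [saylvep]
  (4) Labial Nasal Assimilation: no change — [saylvep]
  (5) Velar Palatalization: no change — [saylvep]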